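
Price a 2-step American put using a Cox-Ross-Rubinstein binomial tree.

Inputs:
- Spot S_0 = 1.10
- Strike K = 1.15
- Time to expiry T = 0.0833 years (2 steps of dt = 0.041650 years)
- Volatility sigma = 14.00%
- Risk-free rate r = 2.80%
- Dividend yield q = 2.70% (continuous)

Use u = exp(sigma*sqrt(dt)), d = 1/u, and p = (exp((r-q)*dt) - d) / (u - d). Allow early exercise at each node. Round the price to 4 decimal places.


dt = T/N = 0.041650
u = exp(sigma*sqrt(dt)) = 1.028984; d = 1/u = 0.971833
p = (exp((r-q)*dt) - d) / (u - d) = 0.493586
Discount per step: exp(-r*dt) = 0.998834
Stock lattice S(k, i) with i counting down-moves:
  k=0: S(0,0) = 1.1000
  k=1: S(1,0) = 1.1319; S(1,1) = 1.0690
  k=2: S(2,0) = 1.1647; S(2,1) = 1.1000; S(2,2) = 1.0389
Terminal payoffs V(N, i) = max(K - S_T, 0):
  V(2,0) = 0.000000; V(2,1) = 0.050000; V(2,2) = 0.111095
Backward induction: V(k, i) = exp(-r*dt) * [p * V(k+1, i) + (1-p) * V(k+1, i+1)]; then take max(V_cont, immediate exercise) for American.
  V(1,0) = exp(-r*dt) * [p*0.000000 + (1-p)*0.050000] = 0.025291; exercise = 0.018118; V(1,0) = max -> 0.025291
  V(1,1) = exp(-r*dt) * [p*0.050000 + (1-p)*0.111095] = 0.080845; exercise = 0.080984; V(1,1) = max -> 0.080984
  V(0,0) = exp(-r*dt) * [p*0.025291 + (1-p)*0.080984] = 0.053432; exercise = 0.050000; V(0,0) = max -> 0.053432

Answer: Price = V(0,0) = 0.0534


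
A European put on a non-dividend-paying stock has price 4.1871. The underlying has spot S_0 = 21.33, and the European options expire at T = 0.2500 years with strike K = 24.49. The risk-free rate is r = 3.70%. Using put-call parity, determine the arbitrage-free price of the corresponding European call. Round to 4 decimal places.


Put-call parity: C - P = S_0 * exp(-qT) - K * exp(-rT).
S_0 * exp(-qT) = 21.3300 * 1.00000000 = 21.33000000
K * exp(-rT) = 24.4900 * 0.99079265 = 24.26451199
C = P + S*exp(-qT) - K*exp(-rT)
C = 4.1871 + 21.33000000 - 24.26451199 = 1.2526

Answer: Call price = 1.2526


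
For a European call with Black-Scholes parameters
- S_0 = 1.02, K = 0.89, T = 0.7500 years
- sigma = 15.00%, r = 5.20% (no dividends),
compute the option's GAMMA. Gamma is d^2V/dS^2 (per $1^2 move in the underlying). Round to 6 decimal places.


Answer: Gamma = 1.106877

Derivation:
d1 = 1.4146924771; d2 = 1.2847886665
phi(d1) = 0.1466632795; exp(-qT) = 1.0000000000; exp(-rT) = 0.9617507091
Gamma = exp(-qT) * phi(d1) / (S * sigma * sqrt(T)) = 1.0000000000 * 0.1466632795 / (1.0200 * 0.1500 * 0.8660254038) = 1.106877


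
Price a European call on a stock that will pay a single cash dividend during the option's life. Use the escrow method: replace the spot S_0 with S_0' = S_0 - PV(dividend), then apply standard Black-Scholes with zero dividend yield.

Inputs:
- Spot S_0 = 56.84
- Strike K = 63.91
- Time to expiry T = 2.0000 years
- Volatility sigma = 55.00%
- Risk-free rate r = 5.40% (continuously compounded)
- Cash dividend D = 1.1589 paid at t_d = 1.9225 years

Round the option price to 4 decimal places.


Answer: Price = 16.3491

Derivation:
PV(D) = D * exp(-r * t_d) = 1.1589 * 0.90139204 = 1.04462323
S_0' = S_0 - PV(D) = 56.8400 - 1.04462323 = 55.79537677
d1 = (ln(S_0'/K) + (r + sigma^2/2)*T) / (sigma*sqrt(T)) = 0.35318720
d2 = d1 - sigma*sqrt(T) = -0.42463026
exp(-rT) = 0.89762760
N(d1) = 0.63802595; N(d2) = 0.33555311
C = S_0' * N(d1) - K * exp(-rT) * N(d2) = 55.79537677 * 0.63802595 - 63.9100 * 0.89762760 * 0.33555311 = 16.3491


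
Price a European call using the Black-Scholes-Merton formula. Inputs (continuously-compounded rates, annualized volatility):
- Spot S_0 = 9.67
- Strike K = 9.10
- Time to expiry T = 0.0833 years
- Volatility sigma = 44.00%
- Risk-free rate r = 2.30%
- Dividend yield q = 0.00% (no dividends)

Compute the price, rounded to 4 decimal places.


d1 = (ln(S/K) + (r - q + 0.5*sigma^2) * T) / (sigma * sqrt(T)) = 0.55699122
d2 = d1 - sigma * sqrt(T) = 0.42999957
exp(-rT) = 0.99808593; exp(-qT) = 1.00000000
C = S_0 * exp(-qT) * N(d1) - K * exp(-rT) * N(d2)
N(d1) = 0.71123329; N(d2) = 0.66640202
C = 9.6700 * 1.00000000 * 0.71123329 - 9.1000 * 0.99808593 * 0.66640202 = 0.8250

Answer: Price = 0.8250


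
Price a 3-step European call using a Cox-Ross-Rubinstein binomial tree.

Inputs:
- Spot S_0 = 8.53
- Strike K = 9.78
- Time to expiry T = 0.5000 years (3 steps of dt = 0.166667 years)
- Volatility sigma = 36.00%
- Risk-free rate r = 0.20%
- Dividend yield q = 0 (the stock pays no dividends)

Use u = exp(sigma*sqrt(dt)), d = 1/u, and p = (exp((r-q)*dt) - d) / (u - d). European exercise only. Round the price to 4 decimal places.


dt = T/N = 0.166667
u = exp(sigma*sqrt(dt)) = 1.158319; d = 1/u = 0.863320
p = (exp((r-q)*dt) - d) / (u - d) = 0.464454
Discount per step: exp(-r*dt) = 0.999667
Stock lattice S(k, i) with i counting down-moves:
  k=0: S(0,0) = 8.5300
  k=1: S(1,0) = 9.8805; S(1,1) = 7.3641
  k=2: S(2,0) = 11.4447; S(2,1) = 8.5300; S(2,2) = 6.3576
  k=3: S(3,0) = 13.2566; S(3,1) = 9.8805; S(3,2) = 7.3641; S(3,3) = 5.4886
Terminal payoffs V(N, i) = max(S_T - K, 0):
  V(3,0) = 3.476626; V(3,1) = 0.100457; V(3,2) = 0.000000; V(3,3) = 0.000000
Backward induction: V(k, i) = exp(-r*dt) * [p * V(k+1, i) + (1-p) * V(k+1, i+1)].
  V(2,0) = exp(-r*dt) * [p*3.476626 + (1-p)*0.100457] = 1.667975
  V(2,1) = exp(-r*dt) * [p*0.100457 + (1-p)*0.000000] = 0.046642
  V(2,2) = exp(-r*dt) * [p*0.000000 + (1-p)*0.000000] = 0.000000
  V(1,0) = exp(-r*dt) * [p*1.667975 + (1-p)*0.046642] = 0.799410
  V(1,1) = exp(-r*dt) * [p*0.046642 + (1-p)*0.000000] = 0.021656
  V(0,0) = exp(-r*dt) * [p*0.799410 + (1-p)*0.021656] = 0.382759

Answer: Price = V(0,0) = 0.3828


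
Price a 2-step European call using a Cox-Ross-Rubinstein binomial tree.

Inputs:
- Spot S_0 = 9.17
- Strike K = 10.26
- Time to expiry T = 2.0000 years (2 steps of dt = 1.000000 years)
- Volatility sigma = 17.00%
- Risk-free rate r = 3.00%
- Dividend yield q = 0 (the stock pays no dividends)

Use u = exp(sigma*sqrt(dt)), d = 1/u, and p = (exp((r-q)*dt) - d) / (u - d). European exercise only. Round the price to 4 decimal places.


dt = T/N = 1.000000
u = exp(sigma*sqrt(dt)) = 1.185305; d = 1/u = 0.843665
p = (exp((r-q)*dt) - d) / (u - d) = 0.546744
Discount per step: exp(-r*dt) = 0.970446
Stock lattice S(k, i) with i counting down-moves:
  k=0: S(0,0) = 9.1700
  k=1: S(1,0) = 10.8692; S(1,1) = 7.7364
  k=2: S(2,0) = 12.8834; S(2,1) = 9.1700; S(2,2) = 6.5269
Terminal payoffs V(N, i) = max(S_T - K, 0):
  V(2,0) = 2.623369; V(2,1) = 0.000000; V(2,2) = 0.000000
Backward induction: V(k, i) = exp(-r*dt) * [p * V(k+1, i) + (1-p) * V(k+1, i+1)].
  V(1,0) = exp(-r*dt) * [p*2.623369 + (1-p)*0.000000] = 1.391922
  V(1,1) = exp(-r*dt) * [p*0.000000 + (1-p)*0.000000] = 0.000000
  V(0,0) = exp(-r*dt) * [p*1.391922 + (1-p)*0.000000] = 0.738533

Answer: Price = V(0,0) = 0.7385


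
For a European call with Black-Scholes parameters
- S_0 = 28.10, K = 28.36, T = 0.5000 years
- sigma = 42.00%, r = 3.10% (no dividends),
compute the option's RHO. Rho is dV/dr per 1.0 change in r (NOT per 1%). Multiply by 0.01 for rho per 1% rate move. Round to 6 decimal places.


d1 = 0.1696715337; d2 = -0.1273133144
phi(d1) = 0.3932409511; exp(-qT) = 1.0000000000; exp(-rT) = 0.9846195068
N(d2) = 0.4493462114
Rho = K*T*exp(-rT)*N(d2) = 28.3600 * 0.5000 * 0.9846195068 * 0.4493462114 = 6.273729

Answer: Rho = 6.273729


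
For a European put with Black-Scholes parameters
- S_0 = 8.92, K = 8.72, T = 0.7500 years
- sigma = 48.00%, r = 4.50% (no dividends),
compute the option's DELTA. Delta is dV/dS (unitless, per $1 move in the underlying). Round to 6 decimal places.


Answer: Delta = -0.365578

Derivation:
d1 = 0.3435876612; d2 = -0.0721045326
phi(d1) = 0.3760757197; exp(-qT) = 1.0000000000; exp(-rT) = 0.9668131777
N(-d1) = 0.3655782027
Delta = -exp(-qT) * N(-d1) = -1.0000000000 * 0.3655782027 = -0.365578


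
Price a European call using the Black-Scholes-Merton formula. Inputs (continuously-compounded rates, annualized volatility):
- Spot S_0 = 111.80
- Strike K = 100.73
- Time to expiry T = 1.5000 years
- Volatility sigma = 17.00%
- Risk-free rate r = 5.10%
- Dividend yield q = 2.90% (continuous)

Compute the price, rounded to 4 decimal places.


d1 = (ln(S/K) + (r - q + 0.5*sigma^2) * T) / (sigma * sqrt(T)) = 0.76339016
d2 = d1 - sigma * sqrt(T) = 0.55518353
exp(-rT) = 0.92635291; exp(-qT) = 0.95743255
C = S_0 * exp(-qT) * N(d1) - K * exp(-rT) * N(d2)
N(d1) = 0.77738463; N(d2) = 0.71061543
C = 111.8000 * 0.95743255 * 0.77738463 - 100.7300 * 0.92635291 * 0.71061543 = 16.9034

Answer: Price = 16.9034


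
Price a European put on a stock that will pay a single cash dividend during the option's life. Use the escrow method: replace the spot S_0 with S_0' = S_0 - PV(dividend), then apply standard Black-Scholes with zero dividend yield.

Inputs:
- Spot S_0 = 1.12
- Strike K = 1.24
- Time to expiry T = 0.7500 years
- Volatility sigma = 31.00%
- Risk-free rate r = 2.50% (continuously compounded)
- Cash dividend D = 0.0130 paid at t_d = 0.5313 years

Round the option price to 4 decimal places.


Answer: Price = 0.1866

Derivation:
PV(D) = D * exp(-r * t_d) = 0.0130 * 0.98680532 = 0.01282847
S_0' = S_0 - PV(D) = 1.1200 - 0.01282847 = 1.10717153
d1 = (ln(S_0'/K) + (r + sigma^2/2)*T) / (sigma*sqrt(T)) = -0.21796011
d2 = d1 - sigma*sqrt(T) = -0.48642798
exp(-rT) = 0.98142469
N(-d1) = 0.58626990; N(-d2) = 0.68666812
P = K * exp(-rT) * N(-d2) - S_0' * N(-d1) = 1.2400 * 0.98142469 * 0.68666812 - 1.10717153 * 0.58626990 = 0.1866


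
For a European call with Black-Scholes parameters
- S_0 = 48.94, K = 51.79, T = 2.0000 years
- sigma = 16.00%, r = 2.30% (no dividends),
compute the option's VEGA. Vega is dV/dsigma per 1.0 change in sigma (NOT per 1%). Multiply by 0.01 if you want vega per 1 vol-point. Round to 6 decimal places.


Answer: Vega = 27.550851

Derivation:
d1 = 0.0662823228; d2 = -0.1599918472
phi(d1) = 0.3980668964; exp(-qT) = 1.0000000000; exp(-rT) = 0.9550419622
Vega = S * exp(-qT) * phi(d1) * sqrt(T) = 48.9400 * 1.0000000000 * 0.3980668964 * 1.4142135624 = 27.550851


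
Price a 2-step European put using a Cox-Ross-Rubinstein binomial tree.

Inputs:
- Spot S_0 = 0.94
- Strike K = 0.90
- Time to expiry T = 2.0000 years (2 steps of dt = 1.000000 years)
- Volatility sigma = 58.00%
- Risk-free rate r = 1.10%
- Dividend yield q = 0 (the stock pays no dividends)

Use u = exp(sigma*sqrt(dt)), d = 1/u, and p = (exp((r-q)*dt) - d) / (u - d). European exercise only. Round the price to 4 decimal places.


Answer: Price = V(0,0) = 0.2366

Derivation:
dt = T/N = 1.000000
u = exp(sigma*sqrt(dt)) = 1.786038; d = 1/u = 0.559898
p = (exp((r-q)*dt) - d) / (u - d) = 0.367953
Discount per step: exp(-r*dt) = 0.989060
Stock lattice S(k, i) with i counting down-moves:
  k=0: S(0,0) = 0.9400
  k=1: S(1,0) = 1.6789; S(1,1) = 0.5263
  k=2: S(2,0) = 2.9985; S(2,1) = 0.9400; S(2,2) = 0.2947
Terminal payoffs V(N, i) = max(K - S_T, 0):
  V(2,0) = 0.000000; V(2,1) = 0.000000; V(2,2) = 0.605323
Backward induction: V(k, i) = exp(-r*dt) * [p * V(k+1, i) + (1-p) * V(k+1, i+1)].
  V(1,0) = exp(-r*dt) * [p*0.000000 + (1-p)*0.000000] = 0.000000
  V(1,1) = exp(-r*dt) * [p*0.000000 + (1-p)*0.605323] = 0.378407
  V(0,0) = exp(-r*dt) * [p*0.000000 + (1-p)*0.378407] = 0.236554


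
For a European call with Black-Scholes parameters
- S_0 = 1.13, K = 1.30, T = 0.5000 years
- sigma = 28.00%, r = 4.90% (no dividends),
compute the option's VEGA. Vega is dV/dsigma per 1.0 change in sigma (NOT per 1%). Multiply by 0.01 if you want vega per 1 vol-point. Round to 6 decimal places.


d1 = -0.4851087473; d2 = -0.6830986460
phi(d1) = 0.3546571320; exp(-qT) = 1.0000000000; exp(-rT) = 0.9757976889
Vega = S * exp(-qT) * phi(d1) * sqrt(T) = 1.1300 * 1.0000000000 * 0.3546571320 * 0.7071067812 = 0.283382

Answer: Vega = 0.283382


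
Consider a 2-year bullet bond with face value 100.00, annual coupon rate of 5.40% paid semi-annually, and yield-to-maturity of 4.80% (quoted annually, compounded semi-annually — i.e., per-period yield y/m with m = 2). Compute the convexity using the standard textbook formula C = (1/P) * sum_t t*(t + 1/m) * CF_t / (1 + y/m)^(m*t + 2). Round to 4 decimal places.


Coupon per period c = face * coupon_rate / m = 2.700000
Periods per year m = 2; per-period yield y/m = 0.024000
Number of cashflows N = 4
Cashflows (t years, CF_t, discount factor 1/(1+y/m)^(m*t), PV):
  t = 0.5000: CF_t = 2.700000, DF = 0.976562, PV = 2.636719
  t = 1.0000: CF_t = 2.700000, DF = 0.953674, PV = 2.574921
  t = 1.5000: CF_t = 2.700000, DF = 0.931323, PV = 2.514571
  t = 2.0000: CF_t = 102.700000, DF = 0.909495, PV = 93.405106
Price P = sum_t PV_t = 101.131316
Convexity numerator sum_t t*(t + 1/m) * CF_t / (1+y/m)^(m*t + 2):
  t = 0.5000: term = 1.257285
  t = 1.0000: term = 3.683454
  t = 1.5000: term = 7.194245
  t = 2.0000: term = 445.390252
Convexity = (1/P) * sum = 457.525237 / 101.131316 = 4.524071

Answer: Convexity = 4.5241


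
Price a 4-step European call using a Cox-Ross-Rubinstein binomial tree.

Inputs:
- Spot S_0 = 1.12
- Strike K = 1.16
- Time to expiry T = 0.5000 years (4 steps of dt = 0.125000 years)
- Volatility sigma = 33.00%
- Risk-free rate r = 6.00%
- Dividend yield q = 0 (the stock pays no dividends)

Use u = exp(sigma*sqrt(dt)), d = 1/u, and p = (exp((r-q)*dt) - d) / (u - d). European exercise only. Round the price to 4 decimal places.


Answer: Price = V(0,0) = 0.1014

Derivation:
dt = T/N = 0.125000
u = exp(sigma*sqrt(dt)) = 1.123751; d = 1/u = 0.889876
p = (exp((r-q)*dt) - d) / (u - d) = 0.503054
Discount per step: exp(-r*dt) = 0.992528
Stock lattice S(k, i) with i counting down-moves:
  k=0: S(0,0) = 1.1200
  k=1: S(1,0) = 1.2586; S(1,1) = 0.9967
  k=2: S(2,0) = 1.4144; S(2,1) = 1.1200; S(2,2) = 0.8869
  k=3: S(3,0) = 1.5894; S(3,1) = 1.2586; S(3,2) = 0.9967; S(3,3) = 0.7892
  k=4: S(4,0) = 1.7861; S(4,1) = 1.4144; S(4,2) = 1.1200; S(4,3) = 0.8869; S(4,4) = 0.7023
Terminal payoffs V(N, i) = max(S_T - K, 0):
  V(4,0) = 0.626073; V(4,1) = 0.254355; V(4,2) = 0.000000; V(4,3) = 0.000000; V(4,4) = 0.000000
Backward induction: V(k, i) = exp(-r*dt) * [p * V(k+1, i) + (1-p) * V(k+1, i+1)].
  V(3,0) = exp(-r*dt) * [p*0.626073 + (1-p)*0.254355] = 0.438051
  V(3,1) = exp(-r*dt) * [p*0.254355 + (1-p)*0.000000] = 0.126998
  V(3,2) = exp(-r*dt) * [p*0.000000 + (1-p)*0.000000] = 0.000000
  V(3,3) = exp(-r*dt) * [p*0.000000 + (1-p)*0.000000] = 0.000000
  V(2,0) = exp(-r*dt) * [p*0.438051 + (1-p)*0.126998] = 0.281357
  V(2,1) = exp(-r*dt) * [p*0.126998 + (1-p)*0.000000] = 0.063410
  V(2,2) = exp(-r*dt) * [p*0.000000 + (1-p)*0.000000] = 0.000000
  V(1,0) = exp(-r*dt) * [p*0.281357 + (1-p)*0.063410] = 0.171756
  V(1,1) = exp(-r*dt) * [p*0.063410 + (1-p)*0.000000] = 0.031660
  V(0,0) = exp(-r*dt) * [p*0.171756 + (1-p)*0.031660] = 0.101373


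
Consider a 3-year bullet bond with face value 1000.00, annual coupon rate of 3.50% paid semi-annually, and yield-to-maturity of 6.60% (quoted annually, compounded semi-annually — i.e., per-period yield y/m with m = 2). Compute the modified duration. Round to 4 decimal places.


Answer: Modified duration = 2.7756

Derivation:
Coupon per period c = face * coupon_rate / m = 17.500000
Periods per year m = 2; per-period yield y/m = 0.033000
Number of cashflows N = 6
Cashflows (t years, CF_t, discount factor 1/(1+y/m)^(m*t), PV):
  t = 0.5000: CF_t = 17.500000, DF = 0.968054, PV = 16.940949
  t = 1.0000: CF_t = 17.500000, DF = 0.937129, PV = 16.399757
  t = 1.5000: CF_t = 17.500000, DF = 0.907192, PV = 15.875854
  t = 2.0000: CF_t = 17.500000, DF = 0.878211, PV = 15.368687
  t = 2.5000: CF_t = 17.500000, DF = 0.850156, PV = 14.877722
  t = 3.0000: CF_t = 1017.500000, DF = 0.822997, PV = 837.399098
Price P = sum_t PV_t = 916.862066
First compute Macaulay numerator sum_t t * PV_t:
  t * PV_t at t = 0.5000: 8.470474
  t * PV_t at t = 1.0000: 16.399757
  t * PV_t at t = 1.5000: 23.813780
  t * PV_t at t = 2.0000: 30.737374
  t * PV_t at t = 2.5000: 37.194305
  t * PV_t at t = 3.0000: 2512.197294
Macaulay duration D = 2628.812984 / 916.862066 = 2.867185
Modified duration = D / (1 + y/m) = 2.867185 / (1 + 0.033000) = 2.775590


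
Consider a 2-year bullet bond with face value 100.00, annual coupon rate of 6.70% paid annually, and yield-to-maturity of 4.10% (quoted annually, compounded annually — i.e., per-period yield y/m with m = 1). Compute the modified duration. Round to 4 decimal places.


Coupon per period c = face * coupon_rate / m = 6.700000
Periods per year m = 1; per-period yield y/m = 0.041000
Number of cashflows N = 2
Cashflows (t years, CF_t, discount factor 1/(1+y/m)^(m*t), PV):
  t = 1.0000: CF_t = 6.700000, DF = 0.960615, PV = 6.436119
  t = 2.0000: CF_t = 106.700000, DF = 0.922781, PV = 98.460709
Price P = sum_t PV_t = 104.896828
First compute Macaulay numerator sum_t t * PV_t:
  t * PV_t at t = 1.0000: 6.436119
  t * PV_t at t = 2.0000: 196.921419
Macaulay duration D = 203.357538 / 104.896828 = 1.938643
Modified duration = D / (1 + y/m) = 1.938643 / (1 + 0.041000) = 1.862289

Answer: Modified duration = 1.8623


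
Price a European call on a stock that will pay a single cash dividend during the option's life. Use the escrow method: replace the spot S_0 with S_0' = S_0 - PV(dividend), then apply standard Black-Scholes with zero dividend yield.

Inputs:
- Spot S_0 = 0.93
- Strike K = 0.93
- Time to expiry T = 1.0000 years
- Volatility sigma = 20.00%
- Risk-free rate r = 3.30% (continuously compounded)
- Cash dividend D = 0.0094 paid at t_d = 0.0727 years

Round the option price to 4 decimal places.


PV(D) = D * exp(-r * t_d) = 0.0094 * 0.99760378 = 0.00937748
S_0' = S_0 - PV(D) = 0.9300 - 0.00937748 = 0.92062252
d1 = (ln(S_0'/K) + (r + sigma^2/2)*T) / (sigma*sqrt(T)) = 0.21432756
d2 = d1 - sigma*sqrt(T) = 0.01432756
exp(-rT) = 0.96753856
N(d1) = 0.58485419; N(d2) = 0.50571567
C = S_0' * N(d1) - K * exp(-rT) * N(d2) = 0.92062252 * 0.58485419 - 0.9300 * 0.96753856 * 0.50571567 = 0.0834

Answer: Price = 0.0834


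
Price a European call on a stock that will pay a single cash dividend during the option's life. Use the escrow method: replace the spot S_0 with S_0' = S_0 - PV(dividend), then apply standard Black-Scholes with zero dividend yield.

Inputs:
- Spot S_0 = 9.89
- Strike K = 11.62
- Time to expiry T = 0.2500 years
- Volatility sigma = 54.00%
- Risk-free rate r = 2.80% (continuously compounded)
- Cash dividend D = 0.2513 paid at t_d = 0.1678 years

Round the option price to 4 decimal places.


Answer: Price = 0.4286

Derivation:
PV(D) = D * exp(-r * t_d) = 0.2513 * 0.99531262 = 0.25012206
S_0' = S_0 - PV(D) = 9.8900 - 0.25012206 = 9.63987794
d1 = (ln(S_0'/K) + (r + sigma^2/2)*T) / (sigma*sqrt(T)) = -0.53099743
d2 = d1 - sigma*sqrt(T) = -0.80099743
exp(-rT) = 0.99302444
N(d1) = 0.29771028; N(d2) = 0.21156657
C = S_0' * N(d1) - K * exp(-rT) * N(d2) = 9.63987794 * 0.29771028 - 11.6200 * 0.99302444 * 0.21156657 = 0.4286


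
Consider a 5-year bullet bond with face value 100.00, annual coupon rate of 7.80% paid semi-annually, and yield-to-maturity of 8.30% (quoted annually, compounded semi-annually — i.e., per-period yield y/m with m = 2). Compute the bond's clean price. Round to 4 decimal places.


Answer: Price = 97.9873

Derivation:
Coupon per period c = face * coupon_rate / m = 3.900000
Periods per year m = 2; per-period yield y/m = 0.041500
Number of cashflows N = 10
Cashflows (t years, CF_t, discount factor 1/(1+y/m)^(m*t), PV):
  t = 0.5000: CF_t = 3.900000, DF = 0.960154, PV = 3.744599
  t = 1.0000: CF_t = 3.900000, DF = 0.921895, PV = 3.595390
  t = 1.5000: CF_t = 3.900000, DF = 0.885161, PV = 3.452127
  t = 2.0000: CF_t = 3.900000, DF = 0.849890, PV = 3.314572
  t = 2.5000: CF_t = 3.900000, DF = 0.816025, PV = 3.182499
  t = 3.0000: CF_t = 3.900000, DF = 0.783510, PV = 3.055688
  t = 3.5000: CF_t = 3.900000, DF = 0.752290, PV = 2.933930
  t = 4.0000: CF_t = 3.900000, DF = 0.722314, PV = 2.817023
  t = 4.5000: CF_t = 3.900000, DF = 0.693532, PV = 2.704775
  t = 5.0000: CF_t = 103.900000, DF = 0.665897, PV = 69.186730
Price P = sum_t PV_t = 97.987333


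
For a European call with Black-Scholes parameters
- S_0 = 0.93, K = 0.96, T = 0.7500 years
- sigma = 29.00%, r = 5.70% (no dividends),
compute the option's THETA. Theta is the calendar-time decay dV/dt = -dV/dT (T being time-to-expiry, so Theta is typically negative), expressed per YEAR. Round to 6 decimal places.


d1 = 0.1693778524; d2 = -0.0817695147
phi(d1) = 0.3932605296; exp(-qT) = 1.0000000000; exp(-rT) = 0.9581508979
Theta = -S*exp(-qT)*phi(d1)*sigma/(2*sqrt(T)) - r*K*exp(-rT)*N(d2) + q*S*exp(-qT)*N(d1)
N(d1) = 0.5672502785; N(d2) = 0.4674149993; sqrt(T) = 0.8660254038
Term 1 = -0.9300 * 1.0000000000 * 0.3932605296 * 0.2900 / (2 * 0.8660254038) = -0.0612351349
Term 2 = -0.0570 * 0.9600 * 0.9581508979 * 0.4674149993 = -0.0245065764
Term 3 = 0 (no dividend yield, q = 0)
Theta = -0.0612351349 + (-0.0245065764) + (0.0000000000) = -0.085742

Answer: Theta = -0.085742


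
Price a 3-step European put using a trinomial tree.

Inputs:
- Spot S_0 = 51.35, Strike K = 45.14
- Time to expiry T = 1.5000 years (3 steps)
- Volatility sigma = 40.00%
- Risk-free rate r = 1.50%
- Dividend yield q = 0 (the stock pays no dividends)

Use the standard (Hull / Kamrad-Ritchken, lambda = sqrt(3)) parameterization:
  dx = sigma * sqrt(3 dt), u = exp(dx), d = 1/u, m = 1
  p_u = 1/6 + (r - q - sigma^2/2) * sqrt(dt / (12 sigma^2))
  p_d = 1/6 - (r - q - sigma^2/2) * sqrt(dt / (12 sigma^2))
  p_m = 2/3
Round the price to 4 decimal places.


Answer: Price = V(0,0) = 6.0573

Derivation:
dt = T/N = 0.500000; dx = sigma*sqrt(3*dt) = 0.489898
u = exp(dx) = 1.632150; d = 1/u = 0.612689
p_u = 0.133496, p_m = 0.666667, p_d = 0.199837
Discount per step: exp(-r*dt) = 0.992528
Stock lattice S(k, j) with j the centered position index:
  k=0: S(0,+0) = 51.3500
  k=1: S(1,-1) = 31.4616; S(1,+0) = 51.3500; S(1,+1) = 83.8109
  k=2: S(2,-2) = 19.2762; S(2,-1) = 31.4616; S(2,+0) = 51.3500; S(2,+1) = 83.8109; S(2,+2) = 136.7919
  k=3: S(3,-3) = 11.8103; S(3,-2) = 19.2762; S(3,-1) = 31.4616; S(3,+0) = 51.3500; S(3,+1) = 83.8109; S(3,+2) = 136.7919; S(3,+3) = 223.2649
Terminal payoffs V(N, j) = max(K - S_T, 0):
  V(3,-3) = 33.329711; V(3,-2) = 25.863841; V(3,-1) = 13.678424; V(3,+0) = 0.000000; V(3,+1) = 0.000000; V(3,+2) = 0.000000; V(3,+3) = 0.000000
Backward induction: V(k, j) = exp(-r*dt) * [p_u * V(k+1, j+1) + p_m * V(k+1, j) + p_d * V(k+1, j-1)]
  V(2,-2) = exp(-r*dt) * [p_u*13.678424 + p_m*25.863841 + p_d*33.329711] = 25.536840
  V(2,-1) = exp(-r*dt) * [p_u*0.000000 + p_m*13.678424 + p_d*25.863841] = 14.180742
  V(2,+0) = exp(-r*dt) * [p_u*0.000000 + p_m*0.000000 + p_d*13.678424] = 2.713029
  V(2,+1) = exp(-r*dt) * [p_u*0.000000 + p_m*0.000000 + p_d*0.000000] = 0.000000
  V(2,+2) = exp(-r*dt) * [p_u*0.000000 + p_m*0.000000 + p_d*0.000000] = 0.000000
  V(1,-1) = exp(-r*dt) * [p_u*2.713029 + p_m*14.180742 + p_d*25.536840] = 14.807734
  V(1,+0) = exp(-r*dt) * [p_u*0.000000 + p_m*2.713029 + p_d*14.180742] = 4.607832
  V(1,+1) = exp(-r*dt) * [p_u*0.000000 + p_m*0.000000 + p_d*2.713029] = 0.538112
  V(0,+0) = exp(-r*dt) * [p_u*0.538112 + p_m*4.607832 + p_d*14.807734] = 6.057255


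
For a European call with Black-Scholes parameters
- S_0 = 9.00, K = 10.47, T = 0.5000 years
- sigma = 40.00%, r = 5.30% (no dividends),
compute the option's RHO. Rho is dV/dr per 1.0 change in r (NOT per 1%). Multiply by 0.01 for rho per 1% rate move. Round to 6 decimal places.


d1 = -0.2997759667; d2 = -0.5826186791
phi(d1) = 0.3814134398; exp(-qT) = 1.0000000000; exp(-rT) = 0.9738480438
N(d2) = 0.2800750140
Rho = K*T*exp(-rT)*N(d2) = 10.4700 * 0.5000 * 0.9738480438 * 0.2800750140 = 1.427849

Answer: Rho = 1.427849


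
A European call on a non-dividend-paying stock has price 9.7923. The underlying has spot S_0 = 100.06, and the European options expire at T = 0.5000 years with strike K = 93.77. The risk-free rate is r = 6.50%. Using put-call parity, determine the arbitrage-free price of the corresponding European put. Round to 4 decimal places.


Answer: Put price = 0.5038

Derivation:
Put-call parity: C - P = S_0 * exp(-qT) - K * exp(-rT).
S_0 * exp(-qT) = 100.0600 * 1.00000000 = 100.06000000
K * exp(-rT) = 93.7700 * 0.96802245 = 90.77146512
P = C - S*exp(-qT) + K*exp(-rT)
P = 9.7923 - 100.06000000 + 90.77146512 = 0.5038


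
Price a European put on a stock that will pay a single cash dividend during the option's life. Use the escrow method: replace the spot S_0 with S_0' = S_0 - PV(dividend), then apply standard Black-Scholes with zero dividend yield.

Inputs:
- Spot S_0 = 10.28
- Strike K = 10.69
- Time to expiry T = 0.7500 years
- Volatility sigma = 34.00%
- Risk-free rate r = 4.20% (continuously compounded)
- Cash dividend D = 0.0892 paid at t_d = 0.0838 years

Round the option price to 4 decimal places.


Answer: Price = 1.2881

Derivation:
PV(D) = D * exp(-r * t_d) = 0.0892 * 0.99648659 = 0.08888660
S_0' = S_0 - PV(D) = 10.2800 - 0.08888660 = 10.19111340
d1 = (ln(S_0'/K) + (r + sigma^2/2)*T) / (sigma*sqrt(T)) = 0.09189168
d2 = d1 - sigma*sqrt(T) = -0.20255696
exp(-rT) = 0.96899096
N(-d1) = 0.46339205; N(-d2) = 0.58025933
P = K * exp(-rT) * N(-d2) - S_0' * N(-d1) = 10.6900 * 0.96899096 * 0.58025933 - 10.19111340 * 0.46339205 = 1.2881


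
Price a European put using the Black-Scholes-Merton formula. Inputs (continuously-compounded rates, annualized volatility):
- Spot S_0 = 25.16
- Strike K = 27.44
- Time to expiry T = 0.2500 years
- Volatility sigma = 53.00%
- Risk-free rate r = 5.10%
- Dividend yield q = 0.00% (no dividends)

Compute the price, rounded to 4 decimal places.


Answer: Price = 3.8262

Derivation:
d1 = (ln(S/K) + (r - q + 0.5*sigma^2) * T) / (sigma * sqrt(T)) = -0.14673159
d2 = d1 - sigma * sqrt(T) = -0.41173159
exp(-rT) = 0.98733094; exp(-qT) = 1.00000000
P = K * exp(-rT) * N(-d2) - S_0 * exp(-qT) * N(-d1)
N(-d1) = 0.55832806; N(-d2) = 0.65973192
P = 27.4400 * 0.98733094 * 0.65973192 - 25.1600 * 1.00000000 * 0.55832806 = 3.8262


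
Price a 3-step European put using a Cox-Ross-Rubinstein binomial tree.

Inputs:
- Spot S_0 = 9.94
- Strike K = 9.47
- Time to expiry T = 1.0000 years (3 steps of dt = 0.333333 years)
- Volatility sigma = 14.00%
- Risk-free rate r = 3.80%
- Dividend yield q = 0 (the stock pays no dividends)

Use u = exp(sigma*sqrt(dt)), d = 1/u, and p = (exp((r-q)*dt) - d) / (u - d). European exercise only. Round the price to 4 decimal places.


Answer: Price = V(0,0) = 0.2332

Derivation:
dt = T/N = 0.333333
u = exp(sigma*sqrt(dt)) = 1.084186; d = 1/u = 0.922351
p = (exp((r-q)*dt) - d) / (u - d) = 0.558571
Discount per step: exp(-r*dt) = 0.987413
Stock lattice S(k, i) with i counting down-moves:
  k=0: S(0,0) = 9.9400
  k=1: S(1,0) = 10.7768; S(1,1) = 9.1682
  k=2: S(2,0) = 11.6841; S(2,1) = 9.9400; S(2,2) = 8.4563
  k=3: S(3,0) = 12.6677; S(3,1) = 10.7768; S(3,2) = 9.1682; S(3,3) = 7.7997
Terminal payoffs V(N, i) = max(K - S_T, 0):
  V(3,0) = 0.000000; V(3,1) = 0.000000; V(3,2) = 0.301827; V(3,3) = 1.670342
Backward induction: V(k, i) = exp(-r*dt) * [p * V(k+1, i) + (1-p) * V(k+1, i+1)].
  V(2,0) = exp(-r*dt) * [p*0.000000 + (1-p)*0.000000] = 0.000000
  V(2,1) = exp(-r*dt) * [p*0.000000 + (1-p)*0.301827] = 0.131558
  V(2,2) = exp(-r*dt) * [p*0.301827 + (1-p)*1.670342] = 0.894527
  V(1,0) = exp(-r*dt) * [p*0.000000 + (1-p)*0.131558] = 0.057343
  V(1,1) = exp(-r*dt) * [p*0.131558 + (1-p)*0.894527] = 0.462460
  V(0,0) = exp(-r*dt) * [p*0.057343 + (1-p)*0.462460] = 0.233200


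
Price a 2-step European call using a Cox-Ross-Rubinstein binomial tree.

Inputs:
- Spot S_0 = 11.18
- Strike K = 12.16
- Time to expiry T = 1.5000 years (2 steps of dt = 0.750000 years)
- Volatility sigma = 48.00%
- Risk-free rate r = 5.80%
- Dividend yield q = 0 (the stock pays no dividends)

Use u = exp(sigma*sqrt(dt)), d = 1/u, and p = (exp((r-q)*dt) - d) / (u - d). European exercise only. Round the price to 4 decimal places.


dt = T/N = 0.750000
u = exp(sigma*sqrt(dt)) = 1.515419; d = 1/u = 0.659883
p = (exp((r-q)*dt) - d) / (u - d) = 0.449515
Discount per step: exp(-r*dt) = 0.957433
Stock lattice S(k, i) with i counting down-moves:
  k=0: S(0,0) = 11.1800
  k=1: S(1,0) = 16.9424; S(1,1) = 7.3775
  k=2: S(2,0) = 25.6748; S(2,1) = 11.1800; S(2,2) = 4.8683
Terminal payoffs V(N, i) = max(S_T - K, 0):
  V(2,0) = 13.514823; V(2,1) = 0.000000; V(2,2) = 0.000000
Backward induction: V(k, i) = exp(-r*dt) * [p * V(k+1, i) + (1-p) * V(k+1, i+1)].
  V(1,0) = exp(-r*dt) * [p*13.514823 + (1-p)*0.000000] = 5.816519
  V(1,1) = exp(-r*dt) * [p*0.000000 + (1-p)*0.000000] = 0.000000
  V(0,0) = exp(-r*dt) * [p*5.816519 + (1-p)*0.000000] = 2.503318

Answer: Price = V(0,0) = 2.5033


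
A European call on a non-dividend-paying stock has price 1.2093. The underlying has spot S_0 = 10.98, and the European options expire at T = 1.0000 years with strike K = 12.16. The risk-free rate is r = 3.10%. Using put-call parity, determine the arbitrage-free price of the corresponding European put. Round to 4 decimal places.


Put-call parity: C - P = S_0 * exp(-qT) - K * exp(-rT).
S_0 * exp(-qT) = 10.9800 * 1.00000000 = 10.98000000
K * exp(-rT) = 12.1600 * 0.96947557 = 11.78882297
P = C - S*exp(-qT) + K*exp(-rT)
P = 1.2093 - 10.98000000 + 11.78882297 = 2.0181

Answer: Put price = 2.0181


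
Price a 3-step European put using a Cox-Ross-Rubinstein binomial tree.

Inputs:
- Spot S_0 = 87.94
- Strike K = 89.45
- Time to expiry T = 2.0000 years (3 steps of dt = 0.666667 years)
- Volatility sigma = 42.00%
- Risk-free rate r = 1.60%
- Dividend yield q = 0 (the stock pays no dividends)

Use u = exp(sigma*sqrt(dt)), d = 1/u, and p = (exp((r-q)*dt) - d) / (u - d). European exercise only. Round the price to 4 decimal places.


dt = T/N = 0.666667
u = exp(sigma*sqrt(dt)) = 1.409068; d = 1/u = 0.709689
p = (exp((r-q)*dt) - d) / (u - d) = 0.430432
Discount per step: exp(-r*dt) = 0.989390
Stock lattice S(k, i) with i counting down-moves:
  k=0: S(0,0) = 87.9400
  k=1: S(1,0) = 123.9134; S(1,1) = 62.4100
  k=2: S(2,0) = 174.6025; S(2,1) = 87.9400; S(2,2) = 44.2917
  k=3: S(3,0) = 246.0268; S(3,1) = 123.9134; S(3,2) = 62.4100; S(3,3) = 31.4333
Terminal payoffs V(N, i) = max(K - S_T, 0):
  V(3,0) = 0.000000; V(3,1) = 0.000000; V(3,2) = 27.039958; V(3,3) = 58.016661
Backward induction: V(k, i) = exp(-r*dt) * [p * V(k+1, i) + (1-p) * V(k+1, i+1)].
  V(2,0) = exp(-r*dt) * [p*0.000000 + (1-p)*0.000000] = 0.000000
  V(2,1) = exp(-r*dt) * [p*0.000000 + (1-p)*27.039958] = 15.237702
  V(2,2) = exp(-r*dt) * [p*27.039958 + (1-p)*58.016661] = 44.209222
  V(1,0) = exp(-r*dt) * [p*0.000000 + (1-p)*15.237702] = 8.586832
  V(1,1) = exp(-r*dt) * [p*15.237702 + (1-p)*44.209222] = 31.402217
  V(0,0) = exp(-r*dt) * [p*8.586832 + (1-p)*31.402217] = 21.352774

Answer: Price = V(0,0) = 21.3528


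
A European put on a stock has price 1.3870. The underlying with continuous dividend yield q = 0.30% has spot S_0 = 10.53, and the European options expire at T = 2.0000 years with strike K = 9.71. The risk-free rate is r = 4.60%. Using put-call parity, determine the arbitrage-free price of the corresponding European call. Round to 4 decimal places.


Put-call parity: C - P = S_0 * exp(-qT) - K * exp(-rT).
S_0 * exp(-qT) = 10.5300 * 0.99401796 = 10.46700916
K * exp(-rT) = 9.7100 * 0.91210515 = 8.85654100
C = P + S*exp(-qT) - K*exp(-rT)
C = 1.3870 + 10.46700916 - 8.85654100 = 2.9975

Answer: Call price = 2.9975


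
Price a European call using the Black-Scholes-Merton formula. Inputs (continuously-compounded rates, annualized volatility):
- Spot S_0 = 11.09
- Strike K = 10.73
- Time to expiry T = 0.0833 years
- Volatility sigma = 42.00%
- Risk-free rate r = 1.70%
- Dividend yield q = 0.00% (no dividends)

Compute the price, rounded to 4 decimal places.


d1 = (ln(S/K) + (r - q + 0.5*sigma^2) * T) / (sigma * sqrt(T)) = 0.34452767
d2 = d1 - sigma * sqrt(T) = 0.22330836
exp(-rT) = 0.99858490; exp(-qT) = 1.00000000
C = S_0 * exp(-qT) * N(d1) - K * exp(-rT) * N(d2)
N(d1) = 0.63477525; N(d2) = 0.58835224
C = 11.0900 * 1.00000000 * 0.63477525 - 10.7300 * 0.99858490 * 0.58835224 = 0.7356

Answer: Price = 0.7356


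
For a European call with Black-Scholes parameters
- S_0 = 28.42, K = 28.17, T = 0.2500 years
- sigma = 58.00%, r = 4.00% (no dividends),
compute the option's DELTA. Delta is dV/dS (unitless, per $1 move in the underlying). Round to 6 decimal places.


d1 = 0.2099501406; d2 = -0.0800498594
phi(d1) = 0.3902459631; exp(-qT) = 1.0000000000; exp(-rT) = 0.9900498337
N(d1) = 0.5831467062
Delta = exp(-qT) * N(d1) = 1.0000000000 * 0.5831467062 = 0.583147

Answer: Delta = 0.583147


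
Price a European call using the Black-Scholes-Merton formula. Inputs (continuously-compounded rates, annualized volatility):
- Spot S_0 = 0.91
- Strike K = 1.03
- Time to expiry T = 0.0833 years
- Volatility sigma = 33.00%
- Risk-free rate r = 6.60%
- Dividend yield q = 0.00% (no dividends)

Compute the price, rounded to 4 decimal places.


d1 = (ln(S/K) + (r - q + 0.5*sigma^2) * T) / (sigma * sqrt(T)) = -1.19520713
d2 = d1 - sigma * sqrt(T) = -1.29045087
exp(-rT) = 0.99451729; exp(-qT) = 1.00000000
C = S_0 * exp(-qT) * N(d1) - K * exp(-rT) * N(d2)
N(d1) = 0.11600306; N(d2) = 0.09844708
C = 0.9100 * 1.00000000 * 0.11600306 - 1.0300 * 0.99451729 * 0.09844708 = 0.0047

Answer: Price = 0.0047


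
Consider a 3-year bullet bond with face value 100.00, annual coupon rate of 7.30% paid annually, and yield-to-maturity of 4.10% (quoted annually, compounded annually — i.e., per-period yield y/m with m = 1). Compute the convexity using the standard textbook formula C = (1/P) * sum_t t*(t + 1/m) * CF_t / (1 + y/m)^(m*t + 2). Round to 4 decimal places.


Coupon per period c = face * coupon_rate / m = 7.300000
Periods per year m = 1; per-period yield y/m = 0.041000
Number of cashflows N = 3
Cashflows (t years, CF_t, discount factor 1/(1+y/m)^(m*t), PV):
  t = 1.0000: CF_t = 7.300000, DF = 0.960615, PV = 7.012488
  t = 2.0000: CF_t = 7.300000, DF = 0.922781, PV = 6.736300
  t = 3.0000: CF_t = 107.300000, DF = 0.886437, PV = 95.114676
Price P = sum_t PV_t = 108.863464
Convexity numerator sum_t t*(t + 1/m) * CF_t / (1+y/m)^(m*t + 2):
  t = 1.0000: term = 12.941978
  t = 2.0000: term = 37.296767
  t = 3.0000: term = 1053.239942
Convexity = (1/P) * sum = 1103.478688 / 108.863464 = 10.136355

Answer: Convexity = 10.1364


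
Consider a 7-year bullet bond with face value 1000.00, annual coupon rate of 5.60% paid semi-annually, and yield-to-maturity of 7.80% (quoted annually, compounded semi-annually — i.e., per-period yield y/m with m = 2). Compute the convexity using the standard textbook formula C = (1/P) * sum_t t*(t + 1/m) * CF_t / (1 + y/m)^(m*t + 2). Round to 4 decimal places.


Answer: Convexity = 37.7208

Derivation:
Coupon per period c = face * coupon_rate / m = 28.000000
Periods per year m = 2; per-period yield y/m = 0.039000
Number of cashflows N = 14
Cashflows (t years, CF_t, discount factor 1/(1+y/m)^(m*t), PV):
  t = 0.5000: CF_t = 28.000000, DF = 0.962464, PV = 26.948989
  t = 1.0000: CF_t = 28.000000, DF = 0.926337, PV = 25.937430
  t = 1.5000: CF_t = 28.000000, DF = 0.891566, PV = 24.963840
  t = 2.0000: CF_t = 28.000000, DF = 0.858100, PV = 24.026795
  t = 2.5000: CF_t = 28.000000, DF = 0.825890, PV = 23.124923
  t = 3.0000: CF_t = 28.000000, DF = 0.794889, PV = 22.256904
  t = 3.5000: CF_t = 28.000000, DF = 0.765052, PV = 21.421466
  t = 4.0000: CF_t = 28.000000, DF = 0.736335, PV = 20.617388
  t = 4.5000: CF_t = 28.000000, DF = 0.708696, PV = 19.843492
  t = 5.0000: CF_t = 28.000000, DF = 0.682094, PV = 19.098645
  t = 5.5000: CF_t = 28.000000, DF = 0.656491, PV = 18.381756
  t = 6.0000: CF_t = 28.000000, DF = 0.631849, PV = 17.691777
  t = 6.5000: CF_t = 28.000000, DF = 0.608132, PV = 17.027697
  t = 7.0000: CF_t = 1028.000000, DF = 0.585305, PV = 601.693679
Price P = sum_t PV_t = 883.034782
Convexity numerator sum_t t*(t + 1/m) * CF_t / (1+y/m)^(m*t + 2):
  t = 0.5000: term = 12.481920
  t = 1.0000: term = 36.040192
  t = 1.5000: term = 69.374769
  t = 2.0000: term = 111.284518
  t = 2.5000: term = 160.660999
  t = 3.0000: term = 216.482577
  t = 3.5000: term = 277.808890
  t = 4.0000: term = 343.775610
  t = 4.5000: term = 413.589521
  t = 5.0000: term = 486.523872
  t = 5.5000: term = 561.914000
  t = 6.0000: term = 639.153207
  t = 6.5000: term = 717.688876
  t = 7.0000: term = 29261.976497
Convexity = (1/P) * sum = 33308.755448 / 883.034782 = 37.720774


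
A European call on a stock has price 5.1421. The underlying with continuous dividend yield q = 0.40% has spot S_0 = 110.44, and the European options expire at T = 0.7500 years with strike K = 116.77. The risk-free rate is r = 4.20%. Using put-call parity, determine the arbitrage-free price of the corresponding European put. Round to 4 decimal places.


Answer: Put price = 8.1820

Derivation:
Put-call parity: C - P = S_0 * exp(-qT) - K * exp(-rT).
S_0 * exp(-qT) = 110.4400 * 0.99700450 = 110.10917648
K * exp(-rT) = 116.7700 * 0.96899096 = 113.14907399
P = C - S*exp(-qT) + K*exp(-rT)
P = 5.1421 - 110.10917648 + 113.14907399 = 8.1820


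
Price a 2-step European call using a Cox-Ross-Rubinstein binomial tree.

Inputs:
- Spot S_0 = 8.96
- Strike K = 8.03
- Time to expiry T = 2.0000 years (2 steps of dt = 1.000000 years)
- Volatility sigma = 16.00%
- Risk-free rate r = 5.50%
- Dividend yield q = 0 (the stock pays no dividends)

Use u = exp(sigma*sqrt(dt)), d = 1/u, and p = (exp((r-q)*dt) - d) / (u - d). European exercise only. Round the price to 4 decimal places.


dt = T/N = 1.000000
u = exp(sigma*sqrt(dt)) = 1.173511; d = 1/u = 0.852144
p = (exp((r-q)*dt) - d) / (u - d) = 0.636023
Discount per step: exp(-r*dt) = 0.946485
Stock lattice S(k, i) with i counting down-moves:
  k=0: S(0,0) = 8.9600
  k=1: S(1,0) = 10.5147; S(1,1) = 7.6352
  k=2: S(2,0) = 12.3391; S(2,1) = 8.9600; S(2,2) = 6.5063
Terminal payoffs V(N, i) = max(S_T - K, 0):
  V(2,0) = 4.309065; V(2,1) = 0.930000; V(2,2) = 0.000000
Backward induction: V(k, i) = exp(-r*dt) * [p * V(k+1, i) + (1-p) * V(k+1, i+1)].
  V(1,0) = exp(-r*dt) * [p*4.309065 + (1-p)*0.930000] = 2.914382
  V(1,1) = exp(-r*dt) * [p*0.930000 + (1-p)*0.000000] = 0.559847
  V(0,0) = exp(-r*dt) * [p*2.914382 + (1-p)*0.559847] = 1.947284

Answer: Price = V(0,0) = 1.9473


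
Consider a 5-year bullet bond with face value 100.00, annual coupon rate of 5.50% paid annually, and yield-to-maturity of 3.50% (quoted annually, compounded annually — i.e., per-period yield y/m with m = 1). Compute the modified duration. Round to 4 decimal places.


Coupon per period c = face * coupon_rate / m = 5.500000
Periods per year m = 1; per-period yield y/m = 0.035000
Number of cashflows N = 5
Cashflows (t years, CF_t, discount factor 1/(1+y/m)^(m*t), PV):
  t = 1.0000: CF_t = 5.500000, DF = 0.966184, PV = 5.314010
  t = 2.0000: CF_t = 5.500000, DF = 0.933511, PV = 5.134309
  t = 3.0000: CF_t = 5.500000, DF = 0.901943, PV = 4.960685
  t = 4.0000: CF_t = 5.500000, DF = 0.871442, PV = 4.792932
  t = 5.0000: CF_t = 105.500000, DF = 0.841973, PV = 88.828169
Price P = sum_t PV_t = 109.030105
First compute Macaulay numerator sum_t t * PV_t:
  t * PV_t at t = 1.0000: 5.314010
  t * PV_t at t = 2.0000: 10.268618
  t * PV_t at t = 3.0000: 14.882055
  t * PV_t at t = 4.0000: 19.171729
  t * PV_t at t = 5.0000: 444.140846
Macaulay duration D = 493.777257 / 109.030105 = 4.528816
Modified duration = D / (1 + y/m) = 4.528816 / (1 + 0.035000) = 4.375667

Answer: Modified duration = 4.3757


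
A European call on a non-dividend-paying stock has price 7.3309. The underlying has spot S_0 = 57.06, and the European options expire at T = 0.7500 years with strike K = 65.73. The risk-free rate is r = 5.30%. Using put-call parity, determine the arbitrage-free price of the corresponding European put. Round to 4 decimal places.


Answer: Put price = 13.4394

Derivation:
Put-call parity: C - P = S_0 * exp(-qT) - K * exp(-rT).
S_0 * exp(-qT) = 57.0600 * 1.00000000 = 57.06000000
K * exp(-rT) = 65.7300 * 0.96102967 = 63.16847998
P = C - S*exp(-qT) + K*exp(-rT)
P = 7.3309 - 57.06000000 + 63.16847998 = 13.4394


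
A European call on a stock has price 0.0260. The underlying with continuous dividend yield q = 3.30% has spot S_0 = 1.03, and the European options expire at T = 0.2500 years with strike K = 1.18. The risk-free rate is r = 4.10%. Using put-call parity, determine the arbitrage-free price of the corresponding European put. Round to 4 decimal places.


Put-call parity: C - P = S_0 * exp(-qT) - K * exp(-rT).
S_0 * exp(-qT) = 1.0300 * 0.99178394 = 1.02153746
K * exp(-rT) = 1.1800 * 0.98980235 = 1.16796678
P = C - S*exp(-qT) + K*exp(-rT)
P = 0.0260 - 1.02153746 + 1.16796678 = 0.1724

Answer: Put price = 0.1724
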